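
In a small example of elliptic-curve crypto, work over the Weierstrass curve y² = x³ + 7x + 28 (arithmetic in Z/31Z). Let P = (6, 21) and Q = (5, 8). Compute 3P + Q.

First 3P:
Repeated addition: build up to 3P.
2P: tangent at (6, 21): λ = (3·6² + 7)/(2·21) ≡ 22/11. 11⁻¹ ≡ 17 (mod 31) since 11·17 = 187 ≡ 1, so λ ≡ 22·17 ≡ 2.
  x = λ² - 6 - 6 = 4 - 12 ≡ 23; y = λ·(6 - 23) - 21 ≡ 7. → (23, 7)
3P: (23, 7) + (6, 21). λ = (21 - 7)/(6 - 23) ≡ 14/14 mod 31. 14⁻¹ ≡ 20 (mod 31), so λ ≡ 1.
  x = λ² - 23 - 6 = 1 - 29 ≡ 3; y = λ·(23 - 3) - 7 ≡ 13. → (3, 13)
3P = (3, 13).
Finally 3P + Q:
(3, 13) + (5, 8). λ = (8 - 13)/(5 - 3) ≡ 26/2 mod 31. 2⁻¹ ≡ 16 (mod 31), so λ ≡ 13.
  x = λ² - 3 - 5 = 169 - 8 ≡ 6; y = λ·(3 - 6) - 13 ≡ 10. → (6, 10)

(6, 10)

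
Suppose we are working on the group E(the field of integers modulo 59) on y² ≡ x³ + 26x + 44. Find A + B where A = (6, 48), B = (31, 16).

(58, 28)

(6, 48) + (31, 16). λ = (16 - 48)/(31 - 6) ≡ 27/25 mod 59. 25⁻¹ ≡ 26 (mod 59), so λ ≡ 53.
  x = λ² - 6 - 31 = 2809 - 37 ≡ 58; y = λ·(6 - 58) - 48 ≡ 28. → (58, 28)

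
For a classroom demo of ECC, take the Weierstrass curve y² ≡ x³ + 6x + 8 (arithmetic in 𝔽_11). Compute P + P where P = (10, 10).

tangent at (10, 10): λ = (3·10² + 6)/(2·10) ≡ 9/9. 9⁻¹ ≡ 5 (mod 11), so λ ≡ 9·5 ≡ 1.
  x = λ² - 10 - 10 = 1 - 20 ≡ 3; y = λ·(10 - 3) - 10 ≡ 8. → (3, 8)

(3, 8)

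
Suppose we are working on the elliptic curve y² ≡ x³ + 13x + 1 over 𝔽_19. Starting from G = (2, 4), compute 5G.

(8, 16)

Repeated addition: build up to 5G.
2G: tangent at (2, 4): λ = (3·2² + 13)/(2·4) ≡ 6/8. 8⁻¹ ≡ 12 (mod 19), so λ ≡ 6·12 ≡ 15.
  x = λ² - 2 - 2 = 225 - 4 ≡ 12; y = λ·(2 - 12) - 4 ≡ 17. → (12, 17)
3G: (12, 17) + (2, 4). λ = (4 - 17)/(2 - 12) ≡ 6/9 mod 19. 9⁻¹ ≡ 17 (mod 19) since 9·17 = 153 ≡ 1, so λ ≡ 7.
  x = λ² - 12 - 2 = 49 - 14 ≡ 16; y = λ·(12 - 16) - 17 ≡ 12. → (16, 12)
4G: (16, 12) + (2, 4). λ = (4 - 12)/(2 - 16) ≡ 11/5 mod 19. 5⁻¹ ≡ 4 (mod 19), so λ ≡ 6.
  x = λ² - 16 - 2 = 36 - 18 ≡ 18; y = λ·(16 - 18) - 12 ≡ 14. → (18, 14)
5G: (18, 14) + (2, 4). λ = (4 - 14)/(2 - 18) ≡ 9/3 mod 19. 3⁻¹ ≡ 13 (mod 19), so λ ≡ 3.
  x = λ² - 18 - 2 = 9 - 20 ≡ 8; y = λ·(18 - 8) - 14 ≡ 16. → (8, 16)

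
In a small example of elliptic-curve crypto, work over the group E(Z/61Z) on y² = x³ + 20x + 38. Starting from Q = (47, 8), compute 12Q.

Double-and-add on 12 = (1100)₂. Start with Q = (47, 8) for the leading 1-bit.
double: tangent at (47, 8): λ = (3·47² + 20)/(2·8) ≡ 59/16. 16⁻¹ ≡ 42 (mod 61) since 16·42 = 672 ≡ 1, so λ ≡ 59·42 ≡ 38.
  x = λ² - 47 - 47 = 1444 - 94 ≡ 8; y = λ·(47 - 8) - 8 ≡ 10. → (8, 10)
add Q: (8, 10) + (47, 8). λ = (8 - 10)/(47 - 8) ≡ 59/39 mod 61. 39⁻¹ ≡ 36 (mod 61) since 39·36 = 1404 ≡ 1, so λ ≡ 50.
  x = λ² - 8 - 47 = 2500 - 55 ≡ 5; y = λ·(8 - 5) - 10 ≡ 18. → (5, 18)
double: tangent at (5, 18): λ = (3·5² + 20)/(2·18) ≡ 34/36. 36⁻¹ ≡ 39 (mod 61), so λ ≡ 34·39 ≡ 45.
  x = λ² - 5 - 5 = 2025 - 10 ≡ 2; y = λ·(5 - 2) - 18 ≡ 56. → (2, 56)
double: tangent at (2, 56): λ = (3·2² + 20)/(2·56) ≡ 32/51. 51⁻¹ ≡ 6 (mod 61) since 51·6 = 306 ≡ 1, so λ ≡ 32·6 ≡ 9.
  x = λ² - 2 - 2 = 81 - 4 ≡ 16; y = λ·(2 - 16) - 56 ≡ 1. → (16, 1)

(16, 1)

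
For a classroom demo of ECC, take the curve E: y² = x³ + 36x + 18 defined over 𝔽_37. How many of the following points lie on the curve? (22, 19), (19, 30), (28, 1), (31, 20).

(22, 19): 19² ≡ 28, rhs ≡ 25 → off.
(19, 30): 30² ≡ 12, rhs ≡ 13 → off.
(28, 1): 1² ≡ 1, rhs ≡ 1 → on.
(31, 20): 20² ≡ 30, rhs ≡ 30 → on.

2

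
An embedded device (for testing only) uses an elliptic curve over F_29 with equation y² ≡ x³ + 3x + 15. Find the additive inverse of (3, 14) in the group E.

-(3, 14) = (3, -14 mod 29) = (3, 15).

(3, 15)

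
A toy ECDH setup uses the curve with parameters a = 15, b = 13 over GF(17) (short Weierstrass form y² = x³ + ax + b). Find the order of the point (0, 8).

2P: tangent at (0, 8): λ = (3·0² + 15)/(2·8) ≡ 15/16. 16⁻¹ ≡ 16 (mod 17), so λ ≡ 15·16 ≡ 2.
  x = λ² - 0 - 0 = 4 - 0 ≡ 4; y = λ·(0 - 4) - 8 ≡ 1. → (4, 1)
3P: (4, 1) + (0, 8). λ = (8 - 1)/(0 - 4) ≡ 7/13 mod 17. 13⁻¹ ≡ 4 (mod 17) since 13·4 = 52 ≡ 1, so λ ≡ 11.
  x = λ² - 4 - 0 = 121 - 4 ≡ 15; y = λ·(4 - 15) - 1 ≡ 14. → (15, 14)
4P: (15, 14) + (0, 8). λ = (8 - 14)/(0 - 15) ≡ 11/2 mod 17. 2⁻¹ ≡ 9 (mod 17), so λ ≡ 14.
  x = λ² - 15 - 0 = 196 - 15 ≡ 11; y = λ·(15 - 11) - 14 ≡ 8. → (11, 8)
5P: (11, 8) + (0, 8). λ = (8 - 8)/(0 - 11) ≡ 0/6 mod 17. 6⁻¹ ≡ 3 (mod 17) since 6·3 = 18 ≡ 1, so λ ≡ 0.
  x = λ² - 11 - 0 = 0 - 11 ≡ 6; y = λ·(11 - 6) - 8 ≡ 9. → (6, 9)
6P: (6, 9) + (0, 8). λ = (8 - 9)/(0 - 6) ≡ 16/11 mod 17. 11⁻¹ ≡ 14 (mod 17), so λ ≡ 3.
  x = λ² - 6 - 0 = 9 - 6 ≡ 3; y = λ·(6 - 3) - 9 ≡ 0. → (3, 0)
7P: (3, 0) + (0, 8). λ = (8 - 0)/(0 - 3) ≡ 8/14 mod 17. 14⁻¹ ≡ 11 (mod 17) since 14·11 = 154 ≡ 1, so λ ≡ 3.
  x = λ² - 3 - 0 = 9 - 3 ≡ 6; y = λ·(3 - 6) - 0 ≡ 8. → (6, 8)
8P: (6, 8) + (0, 8). λ = (8 - 8)/(0 - 6) ≡ 0/11 mod 17. 11⁻¹ ≡ 14 (mod 17) since 11·14 = 154 ≡ 1, so λ ≡ 0.
  x = λ² - 6 - 0 = 0 - 6 ≡ 11; y = λ·(6 - 11) - 8 ≡ 9. → (11, 9)
9P: (11, 9) + (0, 8). λ = (8 - 9)/(0 - 11) ≡ 16/6 mod 17. 6⁻¹ ≡ 3 (mod 17), so λ ≡ 14.
  x = λ² - 11 - 0 = 196 - 11 ≡ 15; y = λ·(11 - 15) - 9 ≡ 3. → (15, 3)
10P: (15, 3) + (0, 8). λ = (8 - 3)/(0 - 15) ≡ 5/2 mod 17. 2⁻¹ ≡ 9 (mod 17) since 2·9 = 18 ≡ 1, so λ ≡ 11.
  x = λ² - 15 - 0 = 121 - 15 ≡ 4; y = λ·(15 - 4) - 3 ≡ 16. → (4, 16)
11P: (4, 16) + (0, 8). λ = (8 - 16)/(0 - 4) ≡ 9/13 mod 17. 13⁻¹ ≡ 4 (mod 17), so λ ≡ 2.
  x = λ² - 4 - 0 = 4 - 4 ≡ 0; y = λ·(4 - 0) - 16 ≡ 9. → (0, 9)
12P: (0, 9) + (0, 8): same x and y₁ ≡ -y₂, so the sum is the point at infinity.
12P = the point at infinity, so the order is 12.

12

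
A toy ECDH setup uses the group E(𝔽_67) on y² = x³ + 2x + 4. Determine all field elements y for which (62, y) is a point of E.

x³ + 2x + 4 = 238456 ≡ 3 (mod 67).
3 is a non-residue mod 67; no y exists.

none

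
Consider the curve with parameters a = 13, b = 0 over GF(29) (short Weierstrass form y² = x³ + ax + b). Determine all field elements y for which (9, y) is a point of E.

x³ + 13x + 0 = 846 ≡ 5 (mod 29).
Square roots of 5 mod 29: 11 and 18 (since 11² = 121 ≡ 5).

11, 18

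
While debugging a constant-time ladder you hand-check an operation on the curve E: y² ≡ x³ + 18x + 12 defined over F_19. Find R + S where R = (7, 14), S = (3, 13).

(15, 3)

(7, 14) + (3, 13). λ = (13 - 14)/(3 - 7) ≡ 18/15 mod 19. 15⁻¹ ≡ 14 (mod 19), so λ ≡ 5.
  x = λ² - 7 - 3 = 25 - 10 ≡ 15; y = λ·(7 - 15) - 14 ≡ 3. → (15, 3)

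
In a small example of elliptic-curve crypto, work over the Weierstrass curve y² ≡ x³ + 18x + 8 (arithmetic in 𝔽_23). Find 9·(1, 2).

Write G = (1, 2).
Double-and-add on 9 = (1001)₂. Start with G = (1, 2) for the leading 1-bit.
double: tangent at (1, 2): λ = (3·1² + 18)/(2·2) ≡ 21/4. 4⁻¹ ≡ 6 (mod 23), so λ ≡ 21·6 ≡ 11.
  x = λ² - 1 - 1 = 121 - 2 ≡ 4; y = λ·(1 - 4) - 2 ≡ 11. → (4, 11)
double: tangent at (4, 11): λ = (3·4² + 18)/(2·11) ≡ 20/22. 22⁻¹ ≡ 22 (mod 23), so λ ≡ 20·22 ≡ 3.
  x = λ² - 4 - 4 = 9 - 8 ≡ 1; y = λ·(4 - 1) - 11 ≡ 21. → (1, 21)
double: tangent at (1, 21): λ = (3·1² + 18)/(2·21) ≡ 21/19. 19⁻¹ ≡ 17 (mod 23), so λ ≡ 21·17 ≡ 12.
  x = λ² - 1 - 1 = 144 - 2 ≡ 4; y = λ·(1 - 4) - 21 ≡ 12. → (4, 12)
add G: (4, 12) + (1, 2). λ = (2 - 12)/(1 - 4) ≡ 13/20 mod 23. 20⁻¹ ≡ 15 (mod 23) since 20·15 = 300 ≡ 1, so λ ≡ 11.
  x = λ² - 4 - 1 = 121 - 5 ≡ 1; y = λ·(4 - 1) - 12 ≡ 21. → (1, 21)

(1, 21)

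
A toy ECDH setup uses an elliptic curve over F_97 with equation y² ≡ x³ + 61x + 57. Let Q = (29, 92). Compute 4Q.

Repeated addition: build up to 4Q.
2Q: tangent at (29, 92): λ = (3·29² + 61)/(2·92) ≡ 62/87. 87⁻¹ ≡ 29 (mod 97) since 87·29 = 2523 ≡ 1, so λ ≡ 62·29 ≡ 52.
  x = λ² - 29 - 29 = 2704 - 58 ≡ 27; y = λ·(29 - 27) - 92 ≡ 12. → (27, 12)
3Q: (27, 12) + (29, 92). λ = (92 - 12)/(29 - 27) ≡ 80/2 mod 97. 2⁻¹ ≡ 49 (mod 97) since 2·49 = 98 ≡ 1, so λ ≡ 40.
  x = λ² - 27 - 29 = 1600 - 56 ≡ 89; y = λ·(27 - 89) - 12 ≡ 30. → (89, 30)
4Q: (89, 30) + (29, 92). λ = (92 - 30)/(29 - 89) ≡ 62/37 mod 97. 37⁻¹ ≡ 21 (mod 97) since 37·21 = 777 ≡ 1, so λ ≡ 41.
  x = λ² - 89 - 29 = 1681 - 118 ≡ 11; y = λ·(89 - 11) - 30 ≡ 64. → (11, 64)

(11, 64)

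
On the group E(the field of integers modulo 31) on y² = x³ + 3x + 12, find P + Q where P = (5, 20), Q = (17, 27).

(13, 27)

(5, 20) + (17, 27). λ = (27 - 20)/(17 - 5) ≡ 7/12 mod 31. 12⁻¹ ≡ 13 (mod 31), so λ ≡ 29.
  x = λ² - 5 - 17 = 841 - 22 ≡ 13; y = λ·(5 - 13) - 20 ≡ 27. → (13, 27)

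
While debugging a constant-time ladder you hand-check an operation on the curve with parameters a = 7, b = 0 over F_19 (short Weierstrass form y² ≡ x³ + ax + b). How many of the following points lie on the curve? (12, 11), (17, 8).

(12, 11): 11² ≡ 7, rhs ≡ 7 → on.
(17, 8): 8² ≡ 7, rhs ≡ 16 → off.

1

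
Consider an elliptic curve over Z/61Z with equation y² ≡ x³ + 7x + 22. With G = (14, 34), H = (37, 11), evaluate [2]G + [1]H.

(20, 7)

First 2G:
Repeated addition: build up to 2G.
2G: tangent at (14, 34): λ = (3·14² + 7)/(2·34) ≡ 46/7. 7⁻¹ ≡ 35 (mod 61), so λ ≡ 46·35 ≡ 24.
  x = λ² - 14 - 14 = 576 - 28 ≡ 60; y = λ·(14 - 60) - 34 ≡ 21. → (60, 21)
2G = (60, 21).
Finally 2G + H:
(60, 21) + (37, 11). λ = (11 - 21)/(37 - 60) ≡ 51/38 mod 61. 38⁻¹ ≡ 53 (mod 61), so λ ≡ 19.
  x = λ² - 60 - 37 = 361 - 97 ≡ 20; y = λ·(60 - 20) - 21 ≡ 7. → (20, 7)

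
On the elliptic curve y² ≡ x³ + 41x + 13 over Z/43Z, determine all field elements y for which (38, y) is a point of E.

none

x³ + 41x + 13 = 56443 ≡ 27 (mod 43).
27 is a non-residue mod 43; no y exists.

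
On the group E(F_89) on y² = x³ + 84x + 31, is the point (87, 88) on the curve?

y² = 88² ≡ 1; x³ + 84x + 31 = 665842 ≡ 33 (mod 89). 1 ≠ 33.

no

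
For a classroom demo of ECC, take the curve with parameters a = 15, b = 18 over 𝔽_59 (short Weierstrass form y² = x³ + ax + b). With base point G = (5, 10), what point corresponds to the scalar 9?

Repeated addition: build up to 9G.
2G: tangent at (5, 10): λ = (3·5² + 15)/(2·10) ≡ 31/20. 20⁻¹ ≡ 3 (mod 59), so λ ≡ 31·3 ≡ 34.
  x = λ² - 5 - 5 = 1156 - 10 ≡ 25; y = λ·(5 - 25) - 10 ≡ 18. → (25, 18)
3G: (25, 18) + (5, 10). λ = (10 - 18)/(5 - 25) ≡ 51/39 mod 59. 39⁻¹ ≡ 56 (mod 59), so λ ≡ 24.
  x = λ² - 25 - 5 = 576 - 30 ≡ 15; y = λ·(25 - 15) - 18 ≡ 45. → (15, 45)
4G: (15, 45) + (5, 10). λ = (10 - 45)/(5 - 15) ≡ 24/49 mod 59. 49⁻¹ ≡ 53 (mod 59), so λ ≡ 33.
  x = λ² - 15 - 5 = 1089 - 20 ≡ 7; y = λ·(15 - 7) - 45 ≡ 42. → (7, 42)
5G: (7, 42) + (5, 10). λ = (10 - 42)/(5 - 7) ≡ 27/57 mod 59. 57⁻¹ ≡ 29 (mod 59) since 57·29 = 1653 ≡ 1, so λ ≡ 16.
  x = λ² - 7 - 5 = 256 - 12 ≡ 8; y = λ·(7 - 8) - 42 ≡ 1. → (8, 1)
6G: (8, 1) + (5, 10). λ = (10 - 1)/(5 - 8) ≡ 9/56 mod 59. 56⁻¹ ≡ 39 (mod 59), so λ ≡ 56.
  x = λ² - 8 - 5 = 3136 - 13 ≡ 55; y = λ·(8 - 55) - 1 ≡ 22. → (55, 22)
7G: (55, 22) + (5, 10). λ = (10 - 22)/(5 - 55) ≡ 47/9 mod 59. 9⁻¹ ≡ 46 (mod 59), so λ ≡ 38.
  x = λ² - 55 - 5 = 1444 - 60 ≡ 27; y = λ·(55 - 27) - 22 ≡ 39. → (27, 39)
8G: (27, 39) + (5, 10). λ = (10 - 39)/(5 - 27) ≡ 30/37 mod 59. 37⁻¹ ≡ 8 (mod 59) since 37·8 = 296 ≡ 1, so λ ≡ 4.
  x = λ² - 27 - 5 = 16 - 32 ≡ 43; y = λ·(27 - 43) - 39 ≡ 15. → (43, 15)
9G: (43, 15) + (5, 10). λ = (10 - 15)/(5 - 43) ≡ 54/21 mod 59. 21⁻¹ ≡ 45 (mod 59), so λ ≡ 11.
  x = λ² - 43 - 5 = 121 - 48 ≡ 14; y = λ·(43 - 14) - 15 ≡ 9. → (14, 9)

(14, 9)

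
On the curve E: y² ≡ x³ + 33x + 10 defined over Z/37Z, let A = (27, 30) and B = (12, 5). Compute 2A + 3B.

First 2A:
Repeated addition: build up to 2A.
2A: tangent at (27, 30): λ = (3·27² + 33)/(2·30) ≡ 0/23. 23⁻¹ ≡ 29 (mod 37) since 23·29 = 667 ≡ 1, so λ ≡ 0·29 ≡ 0.
  x = λ² - 27 - 27 = 0 - 54 ≡ 20; y = λ·(27 - 20) - 30 ≡ 7. → (20, 7)
2A = (20, 7).
Next 3B:
Repeated addition: build up to 3B.
2B: tangent at (12, 5): λ = (3·12² + 33)/(2·5) ≡ 21/10. 10⁻¹ ≡ 26 (mod 37) since 10·26 = 260 ≡ 1, so λ ≡ 21·26 ≡ 28.
  x = λ² - 12 - 12 = 784 - 24 ≡ 20; y = λ·(12 - 20) - 5 ≡ 30. → (20, 30)
3B: (20, 30) + (12, 5). λ = (5 - 30)/(12 - 20) ≡ 12/29 mod 37. 29⁻¹ ≡ 23 (mod 37), so λ ≡ 17.
  x = λ² - 20 - 12 = 289 - 32 ≡ 35; y = λ·(20 - 35) - 30 ≡ 11. → (35, 11)
3B = (35, 11).
Finally 2A + 3B:
(20, 7) + (35, 11). λ = (11 - 7)/(35 - 20) ≡ 4/15 mod 37. 15⁻¹ ≡ 5 (mod 37), so λ ≡ 20.
  x = λ² - 20 - 35 = 400 - 55 ≡ 12; y = λ·(20 - 12) - 7 ≡ 5. → (12, 5)

(12, 5)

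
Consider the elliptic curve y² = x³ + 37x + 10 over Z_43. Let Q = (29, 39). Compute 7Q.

Repeated addition: build up to 7Q.
2Q: tangent at (29, 39): λ = (3·29² + 37)/(2·39) ≡ 23/35. 35⁻¹ ≡ 16 (mod 43) since 35·16 = 560 ≡ 1, so λ ≡ 23·16 ≡ 24.
  x = λ² - 29 - 29 = 576 - 58 ≡ 2; y = λ·(29 - 2) - 39 ≡ 7. → (2, 7)
3Q: (2, 7) + (29, 39). λ = (39 - 7)/(29 - 2) ≡ 32/27 mod 43. 27⁻¹ ≡ 8 (mod 43), so λ ≡ 41.
  x = λ² - 2 - 29 = 1681 - 31 ≡ 16; y = λ·(2 - 16) - 7 ≡ 21. → (16, 21)
4Q: (16, 21) + (29, 39). λ = (39 - 21)/(29 - 16) ≡ 18/13 mod 43. 13⁻¹ ≡ 10 (mod 43) since 13·10 = 130 ≡ 1, so λ ≡ 8.
  x = λ² - 16 - 29 = 64 - 45 ≡ 19; y = λ·(16 - 19) - 21 ≡ 41. → (19, 41)
5Q: (19, 41) + (29, 39). λ = (39 - 41)/(29 - 19) ≡ 41/10 mod 43. 10⁻¹ ≡ 13 (mod 43), so λ ≡ 17.
  x = λ² - 19 - 29 = 289 - 48 ≡ 26; y = λ·(19 - 26) - 41 ≡ 12. → (26, 12)
6Q: (26, 12) + (29, 39). λ = (39 - 12)/(29 - 26) ≡ 27/3 mod 43. 3⁻¹ ≡ 29 (mod 43), so λ ≡ 9.
  x = λ² - 26 - 29 = 81 - 55 ≡ 26; y = λ·(26 - 26) - 12 ≡ 31. → (26, 31)
7Q: (26, 31) + (29, 39). λ = (39 - 31)/(29 - 26) ≡ 8/3 mod 43. 3⁻¹ ≡ 29 (mod 43), so λ ≡ 17.
  x = λ² - 26 - 29 = 289 - 55 ≡ 19; y = λ·(26 - 19) - 31 ≡ 2. → (19, 2)

(19, 2)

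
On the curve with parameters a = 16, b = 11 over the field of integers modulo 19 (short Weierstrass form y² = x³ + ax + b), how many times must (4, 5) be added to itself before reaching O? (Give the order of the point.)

2P: tangent at (4, 5): λ = (3·4² + 16)/(2·5) ≡ 7/10. 10⁻¹ ≡ 2 (mod 19), so λ ≡ 7·2 ≡ 14.
  x = λ² - 4 - 4 = 196 - 8 ≡ 17; y = λ·(4 - 17) - 5 ≡ 3. → (17, 3)
3P: (17, 3) + (4, 5). λ = (5 - 3)/(4 - 17) ≡ 2/6 mod 19. 6⁻¹ ≡ 16 (mod 19), so λ ≡ 13.
  x = λ² - 17 - 4 = 169 - 21 ≡ 15; y = λ·(17 - 15) - 3 ≡ 4. → (15, 4)
4P: (15, 4) + (4, 5). λ = (5 - 4)/(4 - 15) ≡ 1/8 mod 19. 8⁻¹ ≡ 12 (mod 19) since 8·12 = 96 ≡ 1, so λ ≡ 12.
  x = λ² - 15 - 4 = 144 - 19 ≡ 11; y = λ·(15 - 11) - 4 ≡ 6. → (11, 6)
5P: (11, 6) + (4, 5). λ = (5 - 6)/(4 - 11) ≡ 18/12 mod 19. 12⁻¹ ≡ 8 (mod 19), so λ ≡ 11.
  x = λ² - 11 - 4 = 121 - 15 ≡ 11; y = λ·(11 - 11) - 6 ≡ 13. → (11, 13)
6P: (11, 13) + (4, 5). λ = (5 - 13)/(4 - 11) ≡ 11/12 mod 19. 12⁻¹ ≡ 8 (mod 19), so λ ≡ 12.
  x = λ² - 11 - 4 = 144 - 15 ≡ 15; y = λ·(11 - 15) - 13 ≡ 15. → (15, 15)
7P: (15, 15) + (4, 5). λ = (5 - 15)/(4 - 15) ≡ 9/8 mod 19. 8⁻¹ ≡ 12 (mod 19) since 8·12 = 96 ≡ 1, so λ ≡ 13.
  x = λ² - 15 - 4 = 169 - 19 ≡ 17; y = λ·(15 - 17) - 15 ≡ 16. → (17, 16)
8P: (17, 16) + (4, 5). λ = (5 - 16)/(4 - 17) ≡ 8/6 mod 19. 6⁻¹ ≡ 16 (mod 19), so λ ≡ 14.
  x = λ² - 17 - 4 = 196 - 21 ≡ 4; y = λ·(17 - 4) - 16 ≡ 14. → (4, 14)
9P: (4, 14) + (4, 5): same x and y₁ ≡ -y₂, so the sum is O.
9P = O, so the order is 9.

9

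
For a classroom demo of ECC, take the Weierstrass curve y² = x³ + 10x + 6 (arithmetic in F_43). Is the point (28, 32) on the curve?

no

y² = 32² ≡ 35; x³ + 10x + 6 = 22238 ≡ 7 (mod 43). 35 ≠ 7.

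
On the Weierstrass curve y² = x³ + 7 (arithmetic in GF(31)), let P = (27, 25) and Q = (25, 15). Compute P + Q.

(4, 28)

(27, 25) + (25, 15). λ = (15 - 25)/(25 - 27) ≡ 21/29 mod 31. 29⁻¹ ≡ 15 (mod 31), so λ ≡ 5.
  x = λ² - 27 - 25 = 25 - 52 ≡ 4; y = λ·(27 - 4) - 25 ≡ 28. → (4, 28)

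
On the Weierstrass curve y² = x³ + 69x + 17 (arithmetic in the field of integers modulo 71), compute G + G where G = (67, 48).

tangent at (67, 48): λ = (3·67² + 69)/(2·48) ≡ 46/25. 25⁻¹ ≡ 54 (mod 71) since 25·54 = 1350 ≡ 1, so λ ≡ 46·54 ≡ 70.
  x = λ² - 67 - 67 = 4900 - 134 ≡ 9; y = λ·(67 - 9) - 48 ≡ 36. → (9, 36)

(9, 36)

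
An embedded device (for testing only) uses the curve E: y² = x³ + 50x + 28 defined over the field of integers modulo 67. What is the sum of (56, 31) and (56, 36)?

The two points share x = 56 and their y-coordinates satisfy 31 + 36 ≡ 0 (mod 67), so they are inverses. Their sum is O.

O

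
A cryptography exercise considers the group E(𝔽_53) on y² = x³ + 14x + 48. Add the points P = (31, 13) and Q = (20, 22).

(31, 13) + (20, 22). λ = (22 - 13)/(20 - 31) ≡ 9/42 mod 53. 42⁻¹ ≡ 24 (mod 53), so λ ≡ 4.
  x = λ² - 31 - 20 = 16 - 51 ≡ 18; y = λ·(31 - 18) - 13 ≡ 39. → (18, 39)

(18, 39)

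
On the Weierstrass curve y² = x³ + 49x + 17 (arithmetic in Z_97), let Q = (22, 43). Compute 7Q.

(46, 45)

Repeated addition: build up to 7Q.
2Q: tangent at (22, 43): λ = (3·22² + 49)/(2·43) ≡ 46/86. 86⁻¹ ≡ 44 (mod 97), so λ ≡ 46·44 ≡ 84.
  x = λ² - 22 - 22 = 7056 - 44 ≡ 28; y = λ·(22 - 28) - 43 ≡ 35. → (28, 35)
3Q: (28, 35) + (22, 43). λ = (43 - 35)/(22 - 28) ≡ 8/91 mod 97. 91⁻¹ ≡ 16 (mod 97), so λ ≡ 31.
  x = λ² - 28 - 22 = 961 - 50 ≡ 38; y = λ·(28 - 38) - 35 ≡ 43. → (38, 43)
4Q: (38, 43) + (22, 43). λ = (43 - 43)/(22 - 38) ≡ 0/81 mod 97. 81⁻¹ ≡ 6 (mod 97), so λ ≡ 0.
  x = λ² - 38 - 22 = 0 - 60 ≡ 37; y = λ·(38 - 37) - 43 ≡ 54. → (37, 54)
5Q: (37, 54) + (22, 43). λ = (43 - 54)/(22 - 37) ≡ 86/82 mod 97. 82⁻¹ ≡ 84 (mod 97), so λ ≡ 46.
  x = λ² - 37 - 22 = 2116 - 59 ≡ 20; y = λ·(37 - 20) - 54 ≡ 49. → (20, 49)
6Q: (20, 49) + (22, 43). λ = (43 - 49)/(22 - 20) ≡ 91/2 mod 97. 2⁻¹ ≡ 49 (mod 97) since 2·49 = 98 ≡ 1, so λ ≡ 94.
  x = λ² - 20 - 22 = 8836 - 42 ≡ 64; y = λ·(20 - 64) - 49 ≡ 83. → (64, 83)
7Q: (64, 83) + (22, 43). λ = (43 - 83)/(22 - 64) ≡ 57/55 mod 97. 55⁻¹ ≡ 30 (mod 97), so λ ≡ 61.
  x = λ² - 64 - 22 = 3721 - 86 ≡ 46; y = λ·(64 - 46) - 83 ≡ 45. → (46, 45)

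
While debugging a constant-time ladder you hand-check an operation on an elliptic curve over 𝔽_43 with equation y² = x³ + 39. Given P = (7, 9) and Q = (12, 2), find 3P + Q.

First 3P:
Repeated addition: build up to 3P.
2P: tangent at (7, 9): λ = (3·7² + 0)/(2·9) ≡ 18/18. 18⁻¹ ≡ 12 (mod 43), so λ ≡ 18·12 ≡ 1.
  x = λ² - 7 - 7 = 1 - 14 ≡ 30; y = λ·(7 - 30) - 9 ≡ 11. → (30, 11)
3P: (30, 11) + (7, 9). λ = (9 - 11)/(7 - 30) ≡ 41/20 mod 43. 20⁻¹ ≡ 28 (mod 43) since 20·28 = 560 ≡ 1, so λ ≡ 30.
  x = λ² - 30 - 7 = 900 - 37 ≡ 3; y = λ·(30 - 3) - 11 ≡ 25. → (3, 25)
3P = (3, 25).
Finally 3P + Q:
(3, 25) + (12, 2). λ = (2 - 25)/(12 - 3) ≡ 20/9 mod 43. 9⁻¹ ≡ 24 (mod 43), so λ ≡ 7.
  x = λ² - 3 - 12 = 49 - 15 ≡ 34; y = λ·(3 - 34) - 25 ≡ 16. → (34, 16)

(34, 16)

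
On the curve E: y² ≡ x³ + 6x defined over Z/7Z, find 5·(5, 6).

(5, 6)

Write G = (5, 6).
Double-and-add on 5 = (101)₂. Start with G = (5, 6) for the leading 1-bit.
double: tangent at (5, 6): λ = (3·5² + 6)/(2·6) ≡ 4/5. 5⁻¹ ≡ 3 (mod 7) since 5·3 = 15 ≡ 1, so λ ≡ 4·3 ≡ 5.
  x = λ² - 5 - 5 = 25 - 10 ≡ 1; y = λ·(5 - 1) - 6 ≡ 0. → (1, 0)
double: (1, 0) + (1, 0): same x and y₁ ≡ -y₂, so the sum is 𝒪.
add G: 𝒪 + (5, 6) = (5, 6) (identity).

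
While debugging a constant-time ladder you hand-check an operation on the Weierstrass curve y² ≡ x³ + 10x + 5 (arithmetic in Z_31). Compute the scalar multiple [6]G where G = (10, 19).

(10, 12)

Repeated addition: build up to 6G.
2G: tangent at (10, 19): λ = (3·10² + 10)/(2·19) ≡ 0/7. 7⁻¹ ≡ 9 (mod 31), so λ ≡ 0·9 ≡ 0.
  x = λ² - 10 - 10 = 0 - 20 ≡ 11; y = λ·(10 - 11) - 19 ≡ 12. → (11, 12)
3G: (11, 12) + (10, 19). λ = (19 - 12)/(10 - 11) ≡ 7/30 mod 31. 30⁻¹ ≡ 30 (mod 31) since 30·30 = 900 ≡ 1, so λ ≡ 24.
  x = λ² - 11 - 10 = 576 - 21 ≡ 28; y = λ·(11 - 28) - 12 ≡ 14. → (28, 14)
4G: (28, 14) + (10, 19). λ = (19 - 14)/(10 - 28) ≡ 5/13 mod 31. 13⁻¹ ≡ 12 (mod 31), so λ ≡ 29.
  x = λ² - 28 - 10 = 841 - 38 ≡ 28; y = λ·(28 - 28) - 14 ≡ 17. → (28, 17)
5G: (28, 17) + (10, 19). λ = (19 - 17)/(10 - 28) ≡ 2/13 mod 31. 13⁻¹ ≡ 12 (mod 31), so λ ≡ 24.
  x = λ² - 28 - 10 = 576 - 38 ≡ 11; y = λ·(28 - 11) - 17 ≡ 19. → (11, 19)
6G: (11, 19) + (10, 19). λ = (19 - 19)/(10 - 11) ≡ 0/30 mod 31. 30⁻¹ ≡ 30 (mod 31), so λ ≡ 0.
  x = λ² - 11 - 10 = 0 - 21 ≡ 10; y = λ·(11 - 10) - 19 ≡ 12. → (10, 12)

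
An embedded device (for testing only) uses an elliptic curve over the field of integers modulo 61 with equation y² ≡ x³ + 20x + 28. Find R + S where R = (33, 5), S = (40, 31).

(13, 17)

(33, 5) + (40, 31). λ = (31 - 5)/(40 - 33) ≡ 26/7 mod 61. 7⁻¹ ≡ 35 (mod 61), so λ ≡ 56.
  x = λ² - 33 - 40 = 3136 - 73 ≡ 13; y = λ·(33 - 13) - 5 ≡ 17. → (13, 17)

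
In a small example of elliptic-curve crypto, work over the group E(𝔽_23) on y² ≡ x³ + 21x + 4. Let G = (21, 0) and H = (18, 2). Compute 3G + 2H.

First 3G:
Repeated addition: build up to 3G.
2G: (21, 0) + (21, 0): same x and y₁ ≡ -y₂, so the sum is the point at infinity.
3G: the point at infinity + (21, 0) = (21, 0) (identity).
3G = (21, 0).
Next 2H:
Repeated addition: build up to 2H.
2H: tangent at (18, 2): λ = (3·18² + 21)/(2·2) ≡ 4/4. 4⁻¹ ≡ 6 (mod 23), so λ ≡ 4·6 ≡ 1.
  x = λ² - 18 - 18 = 1 - 36 ≡ 11; y = λ·(18 - 11) - 2 ≡ 5. → (11, 5)
2H = (11, 5).
Finally 3G + 2H:
(21, 0) + (11, 5). λ = (5 - 0)/(11 - 21) ≡ 5/13 mod 23. 13⁻¹ ≡ 16 (mod 23), so λ ≡ 11.
  x = λ² - 21 - 11 = 121 - 32 ≡ 20; y = λ·(21 - 20) - 0 ≡ 11. → (20, 11)

(20, 11)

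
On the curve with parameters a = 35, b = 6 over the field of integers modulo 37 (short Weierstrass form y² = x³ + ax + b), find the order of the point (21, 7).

2P: tangent at (21, 7): λ = (3·21² + 35)/(2·7) ≡ 26/14. 14⁻¹ ≡ 8 (mod 37), so λ ≡ 26·8 ≡ 23.
  x = λ² - 21 - 21 = 529 - 42 ≡ 6; y = λ·(21 - 6) - 7 ≡ 5. → (6, 5)
3P: (6, 5) + (21, 7). λ = (7 - 5)/(21 - 6) ≡ 2/15 mod 37. 15⁻¹ ≡ 5 (mod 37), so λ ≡ 10.
  x = λ² - 6 - 21 = 100 - 27 ≡ 36; y = λ·(6 - 36) - 5 ≡ 28. → (36, 28)
4P: (36, 28) + (21, 7). λ = (7 - 28)/(21 - 36) ≡ 16/22 mod 37. 22⁻¹ ≡ 32 (mod 37) since 22·32 = 704 ≡ 1, so λ ≡ 31.
  x = λ² - 36 - 21 = 961 - 57 ≡ 16; y = λ·(36 - 16) - 28 ≡ 0. → (16, 0)
5P: (16, 0) + (21, 7). λ = (7 - 0)/(21 - 16) ≡ 7/5 mod 37. 5⁻¹ ≡ 15 (mod 37) since 5·15 = 75 ≡ 1, so λ ≡ 31.
  x = λ² - 16 - 21 = 961 - 37 ≡ 36; y = λ·(16 - 36) - 0 ≡ 9. → (36, 9)
6P: (36, 9) + (21, 7). λ = (7 - 9)/(21 - 36) ≡ 35/22 mod 37. 22⁻¹ ≡ 32 (mod 37), so λ ≡ 10.
  x = λ² - 36 - 21 = 100 - 57 ≡ 6; y = λ·(36 - 6) - 9 ≡ 32. → (6, 32)
7P: (6, 32) + (21, 7). λ = (7 - 32)/(21 - 6) ≡ 12/15 mod 37. 15⁻¹ ≡ 5 (mod 37), so λ ≡ 23.
  x = λ² - 6 - 21 = 529 - 27 ≡ 21; y = λ·(6 - 21) - 32 ≡ 30. → (21, 30)
8P: (21, 30) + (21, 7): same x and y₁ ≡ -y₂, so the sum is 𝒪.
8P = 𝒪, so the order is 8.

8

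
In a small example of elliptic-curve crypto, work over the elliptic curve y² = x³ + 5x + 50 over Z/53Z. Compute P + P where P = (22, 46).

(33, 35)

tangent at (22, 46): λ = (3·22² + 5)/(2·46) ≡ 26/39. 39⁻¹ ≡ 34 (mod 53), so λ ≡ 26·34 ≡ 36.
  x = λ² - 22 - 22 = 1296 - 44 ≡ 33; y = λ·(22 - 33) - 46 ≡ 35. → (33, 35)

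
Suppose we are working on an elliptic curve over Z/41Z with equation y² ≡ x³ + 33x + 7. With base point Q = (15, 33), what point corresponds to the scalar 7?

(18, 18)

Repeated addition: build up to 7Q.
2Q: tangent at (15, 33): λ = (3·15² + 33)/(2·33) ≡ 11/25. 25⁻¹ ≡ 23 (mod 41) since 25·23 = 575 ≡ 1, so λ ≡ 11·23 ≡ 7.
  x = λ² - 15 - 15 = 49 - 30 ≡ 19; y = λ·(15 - 19) - 33 ≡ 21. → (19, 21)
3Q: (19, 21) + (15, 33). λ = (33 - 21)/(15 - 19) ≡ 12/37 mod 41. 37⁻¹ ≡ 10 (mod 41), so λ ≡ 38.
  x = λ² - 19 - 15 = 1444 - 34 ≡ 16; y = λ·(19 - 16) - 21 ≡ 11. → (16, 11)
4Q: (16, 11) + (15, 33). λ = (33 - 11)/(15 - 16) ≡ 22/40 mod 41. 40⁻¹ ≡ 40 (mod 41) since 40·40 = 1600 ≡ 1, so λ ≡ 19.
  x = λ² - 16 - 15 = 361 - 31 ≡ 2; y = λ·(16 - 2) - 11 ≡ 9. → (2, 9)
5Q: (2, 9) + (15, 33). λ = (33 - 9)/(15 - 2) ≡ 24/13 mod 41. 13⁻¹ ≡ 19 (mod 41) since 13·19 = 247 ≡ 1, so λ ≡ 5.
  x = λ² - 2 - 15 = 25 - 17 ≡ 8; y = λ·(2 - 8) - 9 ≡ 2. → (8, 2)
6Q: (8, 2) + (15, 33). λ = (33 - 2)/(15 - 8) ≡ 31/7 mod 41. 7⁻¹ ≡ 6 (mod 41) since 7·6 = 42 ≡ 1, so λ ≡ 22.
  x = λ² - 8 - 15 = 484 - 23 ≡ 10; y = λ·(8 - 10) - 2 ≡ 36. → (10, 36)
7Q: (10, 36) + (15, 33). λ = (33 - 36)/(15 - 10) ≡ 38/5 mod 41. 5⁻¹ ≡ 33 (mod 41) since 5·33 = 165 ≡ 1, so λ ≡ 24.
  x = λ² - 10 - 15 = 576 - 25 ≡ 18; y = λ·(10 - 18) - 36 ≡ 18. → (18, 18)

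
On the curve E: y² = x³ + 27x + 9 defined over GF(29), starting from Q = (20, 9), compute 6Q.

Repeated addition: build up to 6Q.
2Q: tangent at (20, 9): λ = (3·20² + 27)/(2·9) ≡ 9/18. 18⁻¹ ≡ 21 (mod 29) since 18·21 = 378 ≡ 1, so λ ≡ 9·21 ≡ 15.
  x = λ² - 20 - 20 = 225 - 40 ≡ 11; y = λ·(20 - 11) - 9 ≡ 10. → (11, 10)
3Q: (11, 10) + (20, 9). λ = (9 - 10)/(20 - 11) ≡ 28/9 mod 29. 9⁻¹ ≡ 13 (mod 29), so λ ≡ 16.
  x = λ² - 11 - 20 = 256 - 31 ≡ 22; y = λ·(11 - 22) - 10 ≡ 17. → (22, 17)
4Q: (22, 17) + (20, 9). λ = (9 - 17)/(20 - 22) ≡ 21/27 mod 29. 27⁻¹ ≡ 14 (mod 29), so λ ≡ 4.
  x = λ² - 22 - 20 = 16 - 42 ≡ 3; y = λ·(22 - 3) - 17 ≡ 1. → (3, 1)
5Q: (3, 1) + (20, 9). λ = (9 - 1)/(20 - 3) ≡ 8/17 mod 29. 17⁻¹ ≡ 12 (mod 29) since 17·12 = 204 ≡ 1, so λ ≡ 9.
  x = λ² - 3 - 20 = 81 - 23 ≡ 0; y = λ·(3 - 0) - 1 ≡ 26. → (0, 26)
6Q: (0, 26) + (20, 9). λ = (9 - 26)/(20 - 0) ≡ 12/20 mod 29. 20⁻¹ ≡ 16 (mod 29) since 20·16 = 320 ≡ 1, so λ ≡ 18.
  x = λ² - 0 - 20 = 324 - 20 ≡ 14; y = λ·(0 - 14) - 26 ≡ 12. → (14, 12)

(14, 12)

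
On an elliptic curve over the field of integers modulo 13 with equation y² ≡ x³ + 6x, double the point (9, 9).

tangent at (9, 9): λ = (3·9² + 6)/(2·9) ≡ 2/5. 5⁻¹ ≡ 8 (mod 13) since 5·8 = 40 ≡ 1, so λ ≡ 2·8 ≡ 3.
  x = λ² - 9 - 9 = 9 - 18 ≡ 4; y = λ·(9 - 4) - 9 ≡ 6. → (4, 6)

(4, 6)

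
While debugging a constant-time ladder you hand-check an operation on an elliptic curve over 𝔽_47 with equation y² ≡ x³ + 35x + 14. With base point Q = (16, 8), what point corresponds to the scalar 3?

(37, 36)

Repeated addition: build up to 3Q.
2Q: tangent at (16, 8): λ = (3·16² + 35)/(2·8) ≡ 4/16. 16⁻¹ ≡ 3 (mod 47), so λ ≡ 4·3 ≡ 12.
  x = λ² - 16 - 16 = 144 - 32 ≡ 18; y = λ·(16 - 18) - 8 ≡ 15. → (18, 15)
3Q: (18, 15) + (16, 8). λ = (8 - 15)/(16 - 18) ≡ 40/45 mod 47. 45⁻¹ ≡ 23 (mod 47), so λ ≡ 27.
  x = λ² - 18 - 16 = 729 - 34 ≡ 37; y = λ·(18 - 37) - 15 ≡ 36. → (37, 36)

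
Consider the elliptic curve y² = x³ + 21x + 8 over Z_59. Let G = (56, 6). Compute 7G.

(46, 4)

Double-and-add on 7 = (111)₂. Start with G = (56, 6) for the leading 1-bit.
double: tangent at (56, 6): λ = (3·56² + 21)/(2·6) ≡ 48/12. 12⁻¹ ≡ 5 (mod 59) since 12·5 = 60 ≡ 1, so λ ≡ 48·5 ≡ 4.
  x = λ² - 56 - 56 = 16 - 112 ≡ 22; y = λ·(56 - 22) - 6 ≡ 12. → (22, 12)
add G: (22, 12) + (56, 6). λ = (6 - 12)/(56 - 22) ≡ 53/34 mod 59. 34⁻¹ ≡ 33 (mod 59), so λ ≡ 38.
  x = λ² - 22 - 56 = 1444 - 78 ≡ 9; y = λ·(22 - 9) - 12 ≡ 10. → (9, 10)
double: tangent at (9, 10): λ = (3·9² + 21)/(2·10) ≡ 28/20. 20⁻¹ ≡ 3 (mod 59), so λ ≡ 28·3 ≡ 25.
  x = λ² - 9 - 9 = 625 - 18 ≡ 17; y = λ·(9 - 17) - 10 ≡ 26. → (17, 26)
add G: (17, 26) + (56, 6). λ = (6 - 26)/(56 - 17) ≡ 39/39 mod 59. 39⁻¹ ≡ 56 (mod 59), so λ ≡ 1.
  x = λ² - 17 - 56 = 1 - 73 ≡ 46; y = λ·(17 - 46) - 26 ≡ 4. → (46, 4)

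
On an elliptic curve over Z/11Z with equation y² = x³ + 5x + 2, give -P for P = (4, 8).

-(4, 8) = (4, -8 mod 11) = (4, 3).

(4, 3)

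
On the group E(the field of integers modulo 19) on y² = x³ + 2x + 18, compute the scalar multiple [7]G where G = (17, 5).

(16, 2)

Double-and-add on 7 = (111)₂. Start with G = (17, 5) for the leading 1-bit.
double: tangent at (17, 5): λ = (3·17² + 2)/(2·5) ≡ 14/10. 10⁻¹ ≡ 2 (mod 19), so λ ≡ 14·2 ≡ 9.
  x = λ² - 17 - 17 = 81 - 34 ≡ 9; y = λ·(17 - 9) - 5 ≡ 10. → (9, 10)
add G: (9, 10) + (17, 5). λ = (5 - 10)/(17 - 9) ≡ 14/8 mod 19. 8⁻¹ ≡ 12 (mod 19) since 8·12 = 96 ≡ 1, so λ ≡ 16.
  x = λ² - 9 - 17 = 256 - 26 ≡ 2; y = λ·(9 - 2) - 10 ≡ 7. → (2, 7)
double: tangent at (2, 7): λ = (3·2² + 2)/(2·7) ≡ 14/14. 14⁻¹ ≡ 15 (mod 19), so λ ≡ 14·15 ≡ 1.
  x = λ² - 2 - 2 = 1 - 4 ≡ 16; y = λ·(2 - 16) - 7 ≡ 17. → (16, 17)
add G: (16, 17) + (17, 5). λ = (5 - 17)/(17 - 16) ≡ 7/1 mod 19. 1⁻¹ ≡ 1 (mod 19), so λ ≡ 7.
  x = λ² - 16 - 17 = 49 - 33 ≡ 16; y = λ·(16 - 16) - 17 ≡ 2. → (16, 2)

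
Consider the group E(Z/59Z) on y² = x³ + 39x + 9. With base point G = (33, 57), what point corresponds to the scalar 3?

Repeated addition: build up to 3G.
2G: tangent at (33, 57): λ = (3·33² + 39)/(2·57) ≡ 2/55. 55⁻¹ ≡ 44 (mod 59), so λ ≡ 2·44 ≡ 29.
  x = λ² - 33 - 33 = 841 - 66 ≡ 8; y = λ·(33 - 8) - 57 ≡ 19. → (8, 19)
3G: (8, 19) + (33, 57). λ = (57 - 19)/(33 - 8) ≡ 38/25 mod 59. 25⁻¹ ≡ 26 (mod 59) since 25·26 = 650 ≡ 1, so λ ≡ 44.
  x = λ² - 8 - 33 = 1936 - 41 ≡ 7; y = λ·(8 - 7) - 19 ≡ 25. → (7, 25)

(7, 25)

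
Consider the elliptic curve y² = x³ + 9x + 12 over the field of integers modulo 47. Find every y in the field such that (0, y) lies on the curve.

x³ + 9x + 12 = 12 ≡ 12 (mod 47).
Square roots of 12 mod 47: 23 and 24 (since 23² = 529 ≡ 12).

23, 24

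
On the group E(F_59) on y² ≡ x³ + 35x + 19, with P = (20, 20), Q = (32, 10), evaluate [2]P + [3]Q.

(35, 39)

First 2P:
Repeated addition: build up to 2P.
2P: tangent at (20, 20): λ = (3·20² + 35)/(2·20) ≡ 55/40. 40⁻¹ ≡ 31 (mod 59), so λ ≡ 55·31 ≡ 53.
  x = λ² - 20 - 20 = 2809 - 40 ≡ 55; y = λ·(20 - 55) - 20 ≡ 13. → (55, 13)
2P = (55, 13).
Next 3Q:
Repeated addition: build up to 3Q.
2Q: tangent at (32, 10): λ = (3·32² + 35)/(2·10) ≡ 39/20. 20⁻¹ ≡ 3 (mod 59), so λ ≡ 39·3 ≡ 58.
  x = λ² - 32 - 32 = 3364 - 64 ≡ 55; y = λ·(32 - 55) - 10 ≡ 13. → (55, 13)
3Q: (55, 13) + (32, 10). λ = (10 - 13)/(32 - 55) ≡ 56/36 mod 59. 36⁻¹ ≡ 41 (mod 59), so λ ≡ 54.
  x = λ² - 55 - 32 = 2916 - 87 ≡ 56; y = λ·(55 - 56) - 13 ≡ 51. → (56, 51)
3Q = (56, 51).
Finally 2P + 3Q:
(55, 13) + (56, 51). λ = (51 - 13)/(56 - 55) ≡ 38/1 mod 59. 1⁻¹ ≡ 1 (mod 59) since 1·1 = 1 ≡ 1, so λ ≡ 38.
  x = λ² - 55 - 56 = 1444 - 111 ≡ 35; y = λ·(55 - 35) - 13 ≡ 39. → (35, 39)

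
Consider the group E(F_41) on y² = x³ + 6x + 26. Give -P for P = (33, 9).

(33, 32)

-(33, 9) = (33, -9 mod 41) = (33, 32).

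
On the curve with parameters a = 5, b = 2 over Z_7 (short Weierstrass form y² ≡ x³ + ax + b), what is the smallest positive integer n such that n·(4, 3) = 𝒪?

9

2P: tangent at (4, 3): λ = (3·4² + 5)/(2·3) ≡ 4/6. 6⁻¹ ≡ 6 (mod 7), so λ ≡ 4·6 ≡ 3.
  x = λ² - 4 - 4 = 9 - 8 ≡ 1; y = λ·(4 - 1) - 3 ≡ 6. → (1, 6)
3P: (1, 6) + (4, 3). λ = (3 - 6)/(4 - 1) ≡ 4/3 mod 7. 3⁻¹ ≡ 5 (mod 7), so λ ≡ 6.
  x = λ² - 1 - 4 = 36 - 5 ≡ 3; y = λ·(1 - 3) - 6 ≡ 3. → (3, 3)
4P: (3, 3) + (4, 3). λ = (3 - 3)/(4 - 3) ≡ 0/1 mod 7. 1⁻¹ ≡ 1 (mod 7), so λ ≡ 0.
  x = λ² - 3 - 4 = 0 - 7 ≡ 0; y = λ·(3 - 0) - 3 ≡ 4. → (0, 4)
5P: (0, 4) + (4, 3). λ = (3 - 4)/(4 - 0) ≡ 6/4 mod 7. 4⁻¹ ≡ 2 (mod 7) since 4·2 = 8 ≡ 1, so λ ≡ 5.
  x = λ² - 0 - 4 = 25 - 4 ≡ 0; y = λ·(0 - 0) - 4 ≡ 3. → (0, 3)
6P: (0, 3) + (4, 3). λ = (3 - 3)/(4 - 0) ≡ 0/4 mod 7. 4⁻¹ ≡ 2 (mod 7) since 4·2 = 8 ≡ 1, so λ ≡ 0.
  x = λ² - 0 - 4 = 0 - 4 ≡ 3; y = λ·(0 - 3) - 3 ≡ 4. → (3, 4)
7P: (3, 4) + (4, 3). λ = (3 - 4)/(4 - 3) ≡ 6/1 mod 7. 1⁻¹ ≡ 1 (mod 7) since 1·1 = 1 ≡ 1, so λ ≡ 6.
  x = λ² - 3 - 4 = 36 - 7 ≡ 1; y = λ·(3 - 1) - 4 ≡ 1. → (1, 1)
8P: (1, 1) + (4, 3). λ = (3 - 1)/(4 - 1) ≡ 2/3 mod 7. 3⁻¹ ≡ 5 (mod 7) since 3·5 = 15 ≡ 1, so λ ≡ 3.
  x = λ² - 1 - 4 = 9 - 5 ≡ 4; y = λ·(1 - 4) - 1 ≡ 4. → (4, 4)
9P: (4, 4) + (4, 3): same x and y₁ ≡ -y₂, so the sum is 𝒪.
9P = 𝒪, so the order is 9.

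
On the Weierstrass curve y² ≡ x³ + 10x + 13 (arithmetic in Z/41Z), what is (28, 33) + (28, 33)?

tangent at (28, 33): λ = (3·28² + 10)/(2·33) ≡ 25/25. 25⁻¹ ≡ 23 (mod 41), so λ ≡ 25·23 ≡ 1.
  x = λ² - 28 - 28 = 1 - 56 ≡ 27; y = λ·(28 - 27) - 33 ≡ 9. → (27, 9)

(27, 9)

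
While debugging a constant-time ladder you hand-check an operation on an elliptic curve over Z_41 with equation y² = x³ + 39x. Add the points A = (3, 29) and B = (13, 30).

(0, 0)

(3, 29) + (13, 30). λ = (30 - 29)/(13 - 3) ≡ 1/10 mod 41. 10⁻¹ ≡ 37 (mod 41), so λ ≡ 37.
  x = λ² - 3 - 13 = 1369 - 16 ≡ 0; y = λ·(3 - 0) - 29 ≡ 0. → (0, 0)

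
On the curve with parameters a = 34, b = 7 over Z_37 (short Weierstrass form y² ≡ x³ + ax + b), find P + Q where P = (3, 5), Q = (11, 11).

(3, 5) + (11, 11). λ = (11 - 5)/(11 - 3) ≡ 6/8 mod 37. 8⁻¹ ≡ 14 (mod 37) since 8·14 = 112 ≡ 1, so λ ≡ 10.
  x = λ² - 3 - 11 = 100 - 14 ≡ 12; y = λ·(3 - 12) - 5 ≡ 16. → (12, 16)

(12, 16)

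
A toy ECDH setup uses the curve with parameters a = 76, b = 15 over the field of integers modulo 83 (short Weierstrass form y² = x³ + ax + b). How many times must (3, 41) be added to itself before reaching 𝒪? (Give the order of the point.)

5

2P: tangent at (3, 41): λ = (3·3² + 76)/(2·41) ≡ 20/82. 82⁻¹ ≡ 82 (mod 83), so λ ≡ 20·82 ≡ 63.
  x = λ² - 3 - 3 = 3969 - 6 ≡ 62; y = λ·(3 - 62) - 41 ≡ 60. → (62, 60)
3P: (62, 60) + (3, 41). λ = (41 - 60)/(3 - 62) ≡ 64/24 mod 83. 24⁻¹ ≡ 45 (mod 83) since 24·45 = 1080 ≡ 1, so λ ≡ 58.
  x = λ² - 62 - 3 = 3364 - 65 ≡ 62; y = λ·(62 - 62) - 60 ≡ 23. → (62, 23)
4P: (62, 23) + (3, 41). λ = (41 - 23)/(3 - 62) ≡ 18/24 mod 83. 24⁻¹ ≡ 45 (mod 83), so λ ≡ 63.
  x = λ² - 62 - 3 = 3969 - 65 ≡ 3; y = λ·(62 - 3) - 23 ≡ 42. → (3, 42)
5P: (3, 42) + (3, 41): same x and y₁ ≡ -y₂, so the sum is 𝒪.
5P = 𝒪, so the order is 5.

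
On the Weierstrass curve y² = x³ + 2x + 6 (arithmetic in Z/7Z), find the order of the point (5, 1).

2P: tangent at (5, 1): λ = (3·5² + 2)/(2·1) ≡ 0/2. 2⁻¹ ≡ 4 (mod 7) since 2·4 = 8 ≡ 1, so λ ≡ 0·4 ≡ 0.
  x = λ² - 5 - 5 = 0 - 10 ≡ 4; y = λ·(5 - 4) - 1 ≡ 6. → (4, 6)
3P: (4, 6) + (5, 1). λ = (1 - 6)/(5 - 4) ≡ 2/1 mod 7. 1⁻¹ ≡ 1 (mod 7) since 1·1 = 1 ≡ 1, so λ ≡ 2.
  x = λ² - 4 - 5 = 4 - 9 ≡ 2; y = λ·(4 - 2) - 6 ≡ 5. → (2, 5)
4P: (2, 5) + (5, 1). λ = (1 - 5)/(5 - 2) ≡ 3/3 mod 7. 3⁻¹ ≡ 5 (mod 7), so λ ≡ 1.
  x = λ² - 2 - 5 = 1 - 7 ≡ 1; y = λ·(2 - 1) - 5 ≡ 3. → (1, 3)
5P: (1, 3) + (5, 1). λ = (1 - 3)/(5 - 1) ≡ 5/4 mod 7. 4⁻¹ ≡ 2 (mod 7), so λ ≡ 3.
  x = λ² - 1 - 5 = 9 - 6 ≡ 3; y = λ·(1 - 3) - 3 ≡ 5. → (3, 5)
6P: (3, 5) + (5, 1). λ = (1 - 5)/(5 - 3) ≡ 3/2 mod 7. 2⁻¹ ≡ 4 (mod 7), so λ ≡ 5.
  x = λ² - 3 - 5 = 25 - 8 ≡ 3; y = λ·(3 - 3) - 5 ≡ 2. → (3, 2)
7P: (3, 2) + (5, 1). λ = (1 - 2)/(5 - 3) ≡ 6/2 mod 7. 2⁻¹ ≡ 4 (mod 7) since 2·4 = 8 ≡ 1, so λ ≡ 3.
  x = λ² - 3 - 5 = 9 - 8 ≡ 1; y = λ·(3 - 1) - 2 ≡ 4. → (1, 4)
8P: (1, 4) + (5, 1). λ = (1 - 4)/(5 - 1) ≡ 4/4 mod 7. 4⁻¹ ≡ 2 (mod 7), so λ ≡ 1.
  x = λ² - 1 - 5 = 1 - 6 ≡ 2; y = λ·(1 - 2) - 4 ≡ 2. → (2, 2)
9P: (2, 2) + (5, 1). λ = (1 - 2)/(5 - 2) ≡ 6/3 mod 7. 3⁻¹ ≡ 5 (mod 7), so λ ≡ 2.
  x = λ² - 2 - 5 = 4 - 7 ≡ 4; y = λ·(2 - 4) - 2 ≡ 1. → (4, 1)
10P: (4, 1) + (5, 1). λ = (1 - 1)/(5 - 4) ≡ 0/1 mod 7. 1⁻¹ ≡ 1 (mod 7), so λ ≡ 0.
  x = λ² - 4 - 5 = 0 - 9 ≡ 5; y = λ·(4 - 5) - 1 ≡ 6. → (5, 6)
11P: (5, 6) + (5, 1): same x and y₁ ≡ -y₂, so the sum is the point at infinity.
11P = the point at infinity, so the order is 11.

11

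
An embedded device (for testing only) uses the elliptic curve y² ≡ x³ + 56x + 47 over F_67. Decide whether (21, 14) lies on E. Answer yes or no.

no

y² = 14² ≡ 62; x³ + 56x + 47 = 10484 ≡ 32 (mod 67). 62 ≠ 32.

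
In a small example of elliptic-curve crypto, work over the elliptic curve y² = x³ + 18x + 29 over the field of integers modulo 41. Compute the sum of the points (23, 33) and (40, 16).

(20, 5)

(23, 33) + (40, 16). λ = (16 - 33)/(40 - 23) ≡ 24/17 mod 41. 17⁻¹ ≡ 29 (mod 41), so λ ≡ 40.
  x = λ² - 23 - 40 = 1600 - 63 ≡ 20; y = λ·(23 - 20) - 33 ≡ 5. → (20, 5)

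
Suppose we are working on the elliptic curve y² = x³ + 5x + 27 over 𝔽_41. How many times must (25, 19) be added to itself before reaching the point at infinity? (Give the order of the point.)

4

2P: tangent at (25, 19): λ = (3·25² + 5)/(2·19) ≡ 35/38. 38⁻¹ ≡ 27 (mod 41) since 38·27 = 1026 ≡ 1, so λ ≡ 35·27 ≡ 2.
  x = λ² - 25 - 25 = 4 - 50 ≡ 36; y = λ·(25 - 36) - 19 ≡ 0. → (36, 0)
3P: (36, 0) + (25, 19). λ = (19 - 0)/(25 - 36) ≡ 19/30 mod 41. 30⁻¹ ≡ 26 (mod 41) since 30·26 = 780 ≡ 1, so λ ≡ 2.
  x = λ² - 36 - 25 = 4 - 61 ≡ 25; y = λ·(36 - 25) - 0 ≡ 22. → (25, 22)
4P: (25, 22) + (25, 19): same x and y₁ ≡ -y₂, so the sum is the point at infinity.
4P = the point at infinity, so the order is 4.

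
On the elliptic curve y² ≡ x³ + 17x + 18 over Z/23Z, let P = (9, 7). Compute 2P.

(11, 15)

tangent at (9, 7): λ = (3·9² + 17)/(2·7) ≡ 7/14. 14⁻¹ ≡ 5 (mod 23), so λ ≡ 7·5 ≡ 12.
  x = λ² - 9 - 9 = 144 - 18 ≡ 11; y = λ·(9 - 11) - 7 ≡ 15. → (11, 15)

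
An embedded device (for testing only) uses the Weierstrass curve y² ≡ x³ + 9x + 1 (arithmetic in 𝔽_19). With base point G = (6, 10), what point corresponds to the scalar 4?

(11, 14)

Double-and-add on 4 = (100)₂. Start with G = (6, 10) for the leading 1-bit.
double: tangent at (6, 10): λ = (3·6² + 9)/(2·10) ≡ 3/1. 1⁻¹ ≡ 1 (mod 19), so λ ≡ 3·1 ≡ 3.
  x = λ² - 6 - 6 = 9 - 12 ≡ 16; y = λ·(6 - 16) - 10 ≡ 17. → (16, 17)
double: tangent at (16, 17): λ = (3·16² + 9)/(2·17) ≡ 17/15. 15⁻¹ ≡ 14 (mod 19), so λ ≡ 17·14 ≡ 10.
  x = λ² - 16 - 16 = 100 - 32 ≡ 11; y = λ·(16 - 11) - 17 ≡ 14. → (11, 14)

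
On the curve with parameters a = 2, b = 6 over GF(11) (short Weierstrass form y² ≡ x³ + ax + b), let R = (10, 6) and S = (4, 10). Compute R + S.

(6, 6)

(10, 6) + (4, 10). λ = (10 - 6)/(4 - 10) ≡ 4/5 mod 11. 5⁻¹ ≡ 9 (mod 11), so λ ≡ 3.
  x = λ² - 10 - 4 = 9 - 14 ≡ 6; y = λ·(10 - 6) - 6 ≡ 6. → (6, 6)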